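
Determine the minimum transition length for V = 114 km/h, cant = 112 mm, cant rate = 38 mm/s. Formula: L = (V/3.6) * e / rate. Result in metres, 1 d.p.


Convert speed: V = 114 / 3.6 = 31.6667 m/s
L = 31.6667 * 112 / 38
L = 3546.6667 / 38
L = 93.3 m

93.3


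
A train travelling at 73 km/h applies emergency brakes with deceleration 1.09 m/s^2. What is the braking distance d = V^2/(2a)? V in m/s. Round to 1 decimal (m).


Convert speed: V = 73 / 3.6 = 20.2778 m/s
V^2 = 411.1883
d = 411.1883 / (2 * 1.09)
d = 411.1883 / 2.18
d = 188.6 m

188.6


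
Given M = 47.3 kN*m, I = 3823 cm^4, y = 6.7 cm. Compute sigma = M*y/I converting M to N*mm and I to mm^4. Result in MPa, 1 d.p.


Convert units:
M = 47.3 kN*m = 47300000 N*mm
y = 6.7 cm = 67 mm
I = 3823 cm^4 = 38230000 mm^4
sigma = 47300000 * 67 / 38230000
sigma = 82.9 MPa

82.9


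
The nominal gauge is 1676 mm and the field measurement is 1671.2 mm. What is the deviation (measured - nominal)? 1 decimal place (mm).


Deviation = measured - nominal
Deviation = 1671.2 - 1676
Deviation = -4.8 mm

-4.8


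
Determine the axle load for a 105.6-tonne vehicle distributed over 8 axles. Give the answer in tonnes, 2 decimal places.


Load per axle = total weight / number of axles
Load = 105.6 / 8
Load = 13.20 tonnes

13.20


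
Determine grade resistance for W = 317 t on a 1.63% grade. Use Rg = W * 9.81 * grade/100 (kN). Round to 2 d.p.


Rg = W * 9.81 * grade / 100
Rg = 317 * 9.81 * 1.63 / 100
Rg = 3109.77 * 0.0163
Rg = 50.69 kN

50.69


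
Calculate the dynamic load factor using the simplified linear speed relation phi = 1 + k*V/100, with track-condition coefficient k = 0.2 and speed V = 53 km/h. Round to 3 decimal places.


phi = 1 + k * V / 100
phi = 1 + 0.2 * 53 / 100
phi = 1 + 0.106
phi = 1.106

1.106


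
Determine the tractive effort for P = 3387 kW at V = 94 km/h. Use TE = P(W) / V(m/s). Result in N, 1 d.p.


Convert: P = 3387 kW = 3387000 W
V = 94 / 3.6 = 26.1111 m/s
TE = 3387000 / 26.1111
TE = 129714.9 N

129714.9


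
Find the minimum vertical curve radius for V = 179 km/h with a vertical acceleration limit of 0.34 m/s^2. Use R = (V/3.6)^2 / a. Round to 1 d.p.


Convert speed: V = 179 / 3.6 = 49.7222 m/s
V^2 = 2472.2994 m^2/s^2
R_v = 2472.2994 / 0.34
R_v = 7271.5 m

7271.5


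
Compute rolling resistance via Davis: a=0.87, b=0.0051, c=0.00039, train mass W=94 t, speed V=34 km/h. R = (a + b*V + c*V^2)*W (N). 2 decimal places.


b*V = 0.0051 * 34 = 0.1734
c*V^2 = 0.00039 * 1156 = 0.45084
R_per_t = 0.87 + 0.1734 + 0.45084 = 1.49424 N/t
R_total = 1.49424 * 94 = 140.46 N

140.46


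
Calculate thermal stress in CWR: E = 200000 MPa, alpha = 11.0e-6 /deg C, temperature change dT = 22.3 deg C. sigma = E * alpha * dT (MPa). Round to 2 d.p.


sigma = E * alpha * dT
sigma = 200000 * 11.0e-6 * 22.3
sigma = 2.2 * 22.3
sigma = 49.06 MPa

49.06


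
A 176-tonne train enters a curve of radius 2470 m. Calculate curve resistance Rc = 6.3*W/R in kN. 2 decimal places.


Rc = 6.3 * W / R
Rc = 6.3 * 176 / 2470
Rc = 1108.8 / 2470
Rc = 0.45 kN

0.45


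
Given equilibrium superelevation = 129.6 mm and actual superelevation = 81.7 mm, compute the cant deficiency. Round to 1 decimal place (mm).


Cant deficiency = equilibrium cant - actual cant
CD = 129.6 - 81.7
CD = 47.9 mm

47.9


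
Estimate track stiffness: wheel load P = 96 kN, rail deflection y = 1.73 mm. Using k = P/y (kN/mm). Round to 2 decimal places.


Track stiffness k = P / y
k = 96 / 1.73
k = 55.49 kN/mm

55.49


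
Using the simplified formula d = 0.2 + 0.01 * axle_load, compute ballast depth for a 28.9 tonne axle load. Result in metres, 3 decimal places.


d = 0.2 + 0.01 * 28.9
d = 0.2 + 0.289
d = 0.489 m

0.489


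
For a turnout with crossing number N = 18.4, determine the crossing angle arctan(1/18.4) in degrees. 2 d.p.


1/N = 1/18.4 = 0.054348
angle = arctan(0.054348) = 0.054294 rad
angle = 0.054294 * 180/pi = 3.11 degrees

3.11


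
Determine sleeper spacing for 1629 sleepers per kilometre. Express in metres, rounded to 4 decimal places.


Spacing = 1000 m / number of sleepers
Spacing = 1000 / 1629
Spacing = 0.6139 m

0.6139


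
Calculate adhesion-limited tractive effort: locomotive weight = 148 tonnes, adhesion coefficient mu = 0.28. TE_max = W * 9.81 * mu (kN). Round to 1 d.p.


TE_max = W * g * mu
TE_max = 148 * 9.81 * 0.28
TE_max = 1451.88 * 0.28
TE_max = 406.5 kN

406.5


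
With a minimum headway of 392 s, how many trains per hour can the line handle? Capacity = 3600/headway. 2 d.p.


Capacity = 3600 / headway
Capacity = 3600 / 392
Capacity = 9.18 trains/hour

9.18


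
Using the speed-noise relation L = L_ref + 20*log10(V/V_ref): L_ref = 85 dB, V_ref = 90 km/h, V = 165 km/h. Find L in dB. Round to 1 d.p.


V/V_ref = 165 / 90 = 1.833333
log10(1.833333) = 0.263241
20 * 0.263241 = 5.2648
L = 85 + 5.2648 = 90.3 dB

90.3


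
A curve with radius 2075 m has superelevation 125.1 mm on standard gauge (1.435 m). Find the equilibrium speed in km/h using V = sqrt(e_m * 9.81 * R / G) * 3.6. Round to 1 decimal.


Convert cant: e = 125.1 mm = 0.1251 m
V_ms = sqrt(0.1251 * 9.81 * 2075 / 1.435)
V_ms = sqrt(1774.567474) = 42.1256 m/s
V = 42.1256 * 3.6 = 151.7 km/h

151.7


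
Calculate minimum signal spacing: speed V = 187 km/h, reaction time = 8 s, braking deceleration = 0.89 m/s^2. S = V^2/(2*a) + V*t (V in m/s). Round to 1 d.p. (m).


V = 187 / 3.6 = 51.9444 m/s
Braking distance = 51.9444^2 / (2*0.89) = 1515.8569 m
Sighting distance = 51.9444 * 8 = 415.5556 m
S = 1515.8569 + 415.5556 = 1931.4 m

1931.4


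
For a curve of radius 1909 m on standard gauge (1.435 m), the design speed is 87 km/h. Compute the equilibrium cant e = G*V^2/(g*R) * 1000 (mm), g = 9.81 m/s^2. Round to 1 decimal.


Convert speed: V = 87 / 3.6 = 24.1667 m/s
Apply formula: e = 1.435 * 24.1667^2 / (9.81 * 1909)
e = 1.435 * 584.0278 / 18727.29
e = 0.044752 m = 44.8 mm

44.8


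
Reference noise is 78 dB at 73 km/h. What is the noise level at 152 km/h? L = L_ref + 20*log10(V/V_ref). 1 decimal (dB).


V/V_ref = 152 / 73 = 2.082192
log10(2.082192) = 0.318521
20 * 0.318521 = 6.3704
L = 78 + 6.3704 = 84.4 dB

84.4


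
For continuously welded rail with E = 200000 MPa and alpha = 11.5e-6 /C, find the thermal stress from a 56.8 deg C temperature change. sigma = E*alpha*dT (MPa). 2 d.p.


sigma = E * alpha * dT
sigma = 200000 * 11.5e-6 * 56.8
sigma = 2.3 * 56.8
sigma = 130.64 MPa

130.64


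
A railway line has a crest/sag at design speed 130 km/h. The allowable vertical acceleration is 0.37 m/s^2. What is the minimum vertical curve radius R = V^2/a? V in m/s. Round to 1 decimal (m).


Convert speed: V = 130 / 3.6 = 36.1111 m/s
V^2 = 1304.0123 m^2/s^2
R_v = 1304.0123 / 0.37
R_v = 3524.4 m

3524.4


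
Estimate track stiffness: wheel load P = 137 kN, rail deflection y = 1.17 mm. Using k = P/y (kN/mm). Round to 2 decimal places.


Track stiffness k = P / y
k = 137 / 1.17
k = 117.09 kN/mm

117.09


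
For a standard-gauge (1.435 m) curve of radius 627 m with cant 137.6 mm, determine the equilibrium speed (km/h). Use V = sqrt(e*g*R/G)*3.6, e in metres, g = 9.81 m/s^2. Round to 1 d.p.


Convert cant: e = 137.6 mm = 0.1376 m
V_ms = sqrt(0.1376 * 9.81 * 627 / 1.435)
V_ms = sqrt(589.797709) = 24.2858 m/s
V = 24.2858 * 3.6 = 87.4 km/h

87.4


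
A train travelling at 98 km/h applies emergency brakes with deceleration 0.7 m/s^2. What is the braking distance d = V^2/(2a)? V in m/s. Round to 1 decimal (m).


Convert speed: V = 98 / 3.6 = 27.2222 m/s
V^2 = 741.0494
d = 741.0494 / (2 * 0.7)
d = 741.0494 / 1.4
d = 529.3 m

529.3


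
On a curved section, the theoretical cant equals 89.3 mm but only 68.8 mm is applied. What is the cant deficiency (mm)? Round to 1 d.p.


Cant deficiency = equilibrium cant - actual cant
CD = 89.3 - 68.8
CD = 20.5 mm

20.5


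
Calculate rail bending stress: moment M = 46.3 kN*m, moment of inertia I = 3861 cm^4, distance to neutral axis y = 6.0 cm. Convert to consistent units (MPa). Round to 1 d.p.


Convert units:
M = 46.3 kN*m = 46300000 N*mm
y = 6.0 cm = 60 mm
I = 3861 cm^4 = 38610000 mm^4
sigma = 46300000 * 60 / 38610000
sigma = 72.0 MPa

72.0


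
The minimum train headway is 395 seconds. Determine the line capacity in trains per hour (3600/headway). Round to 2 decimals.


Capacity = 3600 / headway
Capacity = 3600 / 395
Capacity = 9.11 trains/hour

9.11


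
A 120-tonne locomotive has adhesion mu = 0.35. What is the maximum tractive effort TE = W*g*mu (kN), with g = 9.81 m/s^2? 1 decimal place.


TE_max = W * g * mu
TE_max = 120 * 9.81 * 0.35
TE_max = 1177.2 * 0.35
TE_max = 412.0 kN

412.0


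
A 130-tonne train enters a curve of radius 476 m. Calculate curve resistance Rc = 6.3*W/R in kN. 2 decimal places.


Rc = 6.3 * W / R
Rc = 6.3 * 130 / 476
Rc = 819.0 / 476
Rc = 1.72 kN

1.72


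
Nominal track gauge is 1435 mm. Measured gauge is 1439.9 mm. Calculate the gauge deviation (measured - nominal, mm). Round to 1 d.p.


Deviation = measured - nominal
Deviation = 1439.9 - 1435
Deviation = 4.9 mm

4.9


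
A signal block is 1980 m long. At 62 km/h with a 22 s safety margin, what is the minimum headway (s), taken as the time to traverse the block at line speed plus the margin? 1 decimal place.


V = 62 / 3.6 = 17.2222 m/s
Block traversal time = 1980 / 17.2222 = 114.9677 s
Headway = 114.9677 + 22
Headway = 137.0 s

137.0


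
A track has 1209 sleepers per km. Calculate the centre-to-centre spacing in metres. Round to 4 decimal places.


Spacing = 1000 m / number of sleepers
Spacing = 1000 / 1209
Spacing = 0.8271 m

0.8271


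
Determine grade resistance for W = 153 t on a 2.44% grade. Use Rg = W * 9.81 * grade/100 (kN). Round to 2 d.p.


Rg = W * 9.81 * grade / 100
Rg = 153 * 9.81 * 2.44 / 100
Rg = 1500.93 * 0.0244
Rg = 36.62 kN

36.62


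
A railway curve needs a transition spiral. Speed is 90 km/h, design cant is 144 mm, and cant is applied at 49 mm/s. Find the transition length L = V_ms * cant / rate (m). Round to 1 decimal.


Convert speed: V = 90 / 3.6 = 25.0 m/s
L = 25.0 * 144 / 49
L = 3600.0 / 49
L = 73.5 m

73.5


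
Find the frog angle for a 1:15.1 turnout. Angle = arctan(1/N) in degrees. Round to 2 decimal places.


1/N = 1/15.1 = 0.066225
angle = arctan(0.066225) = 0.066129 rad
angle = 0.066129 * 180/pi = 3.79 degrees

3.79


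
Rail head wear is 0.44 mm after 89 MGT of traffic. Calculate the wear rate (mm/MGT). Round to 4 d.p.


Wear rate = total wear / cumulative tonnage
Rate = 0.44 / 89
Rate = 0.0049 mm/MGT

0.0049


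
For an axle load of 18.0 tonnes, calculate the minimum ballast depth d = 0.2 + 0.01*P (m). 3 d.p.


d = 0.2 + 0.01 * 18.0
d = 0.2 + 0.18
d = 0.380 m

0.380


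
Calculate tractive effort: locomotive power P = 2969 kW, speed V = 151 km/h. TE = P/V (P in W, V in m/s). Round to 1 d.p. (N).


Convert: P = 2969 kW = 2969000 W
V = 151 / 3.6 = 41.9444 m/s
TE = 2969000 / 41.9444
TE = 70784.1 N

70784.1


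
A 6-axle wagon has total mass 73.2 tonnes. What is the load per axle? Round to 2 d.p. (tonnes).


Load per axle = total weight / number of axles
Load = 73.2 / 6
Load = 12.20 tonnes

12.20


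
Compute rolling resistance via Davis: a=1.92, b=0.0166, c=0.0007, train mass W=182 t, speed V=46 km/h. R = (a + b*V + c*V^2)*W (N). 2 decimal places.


b*V = 0.0166 * 46 = 0.7636
c*V^2 = 0.0007 * 2116 = 1.4812
R_per_t = 1.92 + 0.7636 + 1.4812 = 4.1648 N/t
R_total = 4.1648 * 182 = 757.99 N

757.99


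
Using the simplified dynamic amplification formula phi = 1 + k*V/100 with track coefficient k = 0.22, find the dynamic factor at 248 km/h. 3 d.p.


phi = 1 + k * V / 100
phi = 1 + 0.22 * 248 / 100
phi = 1 + 0.5456
phi = 1.546

1.546


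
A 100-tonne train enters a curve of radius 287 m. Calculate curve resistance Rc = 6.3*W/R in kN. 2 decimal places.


Rc = 6.3 * W / R
Rc = 6.3 * 100 / 287
Rc = 630.0 / 287
Rc = 2.20 kN

2.20


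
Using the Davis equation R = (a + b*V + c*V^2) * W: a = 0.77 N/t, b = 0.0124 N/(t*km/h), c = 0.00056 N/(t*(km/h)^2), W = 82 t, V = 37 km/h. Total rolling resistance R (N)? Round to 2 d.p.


b*V = 0.0124 * 37 = 0.4588
c*V^2 = 0.00056 * 1369 = 0.76664
R_per_t = 0.77 + 0.4588 + 0.76664 = 1.99544 N/t
R_total = 1.99544 * 82 = 163.63 N

163.63


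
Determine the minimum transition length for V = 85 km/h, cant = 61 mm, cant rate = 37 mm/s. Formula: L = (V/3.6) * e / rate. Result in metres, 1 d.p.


Convert speed: V = 85 / 3.6 = 23.6111 m/s
L = 23.6111 * 61 / 37
L = 1440.2778 / 37
L = 38.9 m

38.9


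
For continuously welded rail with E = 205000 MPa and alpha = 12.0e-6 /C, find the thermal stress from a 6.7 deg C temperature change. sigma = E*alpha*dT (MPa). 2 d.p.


sigma = E * alpha * dT
sigma = 205000 * 12.0e-6 * 6.7
sigma = 2.46 * 6.7
sigma = 16.48 MPa

16.48


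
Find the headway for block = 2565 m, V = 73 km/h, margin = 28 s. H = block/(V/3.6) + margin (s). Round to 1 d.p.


V = 73 / 3.6 = 20.2778 m/s
Block traversal time = 2565 / 20.2778 = 126.4932 s
Headway = 126.4932 + 28
Headway = 154.5 s

154.5


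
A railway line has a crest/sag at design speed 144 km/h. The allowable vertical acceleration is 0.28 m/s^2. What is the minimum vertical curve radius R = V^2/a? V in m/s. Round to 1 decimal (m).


Convert speed: V = 144 / 3.6 = 40.0 m/s
V^2 = 1600.0 m^2/s^2
R_v = 1600.0 / 0.28
R_v = 5714.3 m

5714.3


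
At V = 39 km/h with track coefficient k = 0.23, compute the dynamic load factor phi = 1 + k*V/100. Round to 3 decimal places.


phi = 1 + k * V / 100
phi = 1 + 0.23 * 39 / 100
phi = 1 + 0.0897
phi = 1.090

1.090


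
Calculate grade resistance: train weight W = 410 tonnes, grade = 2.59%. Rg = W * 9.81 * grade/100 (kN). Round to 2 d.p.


Rg = W * 9.81 * grade / 100
Rg = 410 * 9.81 * 2.59 / 100
Rg = 4022.1 * 0.0259
Rg = 104.17 kN

104.17


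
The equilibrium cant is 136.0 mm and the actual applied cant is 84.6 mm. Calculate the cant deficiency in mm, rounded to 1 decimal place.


Cant deficiency = equilibrium cant - actual cant
CD = 136.0 - 84.6
CD = 51.4 mm

51.4


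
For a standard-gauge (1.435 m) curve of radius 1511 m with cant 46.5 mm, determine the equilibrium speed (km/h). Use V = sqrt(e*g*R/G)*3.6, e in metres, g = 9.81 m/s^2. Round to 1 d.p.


Convert cant: e = 46.5 mm = 0.0465 m
V_ms = sqrt(0.0465 * 9.81 * 1511 / 1.435)
V_ms = sqrt(480.324261) = 21.9163 m/s
V = 21.9163 * 3.6 = 78.9 km/h

78.9


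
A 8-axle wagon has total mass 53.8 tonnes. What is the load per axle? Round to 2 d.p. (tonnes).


Load per axle = total weight / number of axles
Load = 53.8 / 8
Load = 6.73 tonnes

6.73


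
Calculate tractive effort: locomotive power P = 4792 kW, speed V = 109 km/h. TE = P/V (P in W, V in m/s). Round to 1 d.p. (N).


Convert: P = 4792 kW = 4792000 W
V = 109 / 3.6 = 30.2778 m/s
TE = 4792000 / 30.2778
TE = 158267.9 N

158267.9


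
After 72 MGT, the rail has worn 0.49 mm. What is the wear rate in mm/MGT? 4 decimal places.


Wear rate = total wear / cumulative tonnage
Rate = 0.49 / 72
Rate = 0.0068 mm/MGT

0.0068


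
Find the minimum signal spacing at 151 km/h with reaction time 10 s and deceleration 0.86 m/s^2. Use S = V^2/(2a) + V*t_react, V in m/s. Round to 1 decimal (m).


V = 151 / 3.6 = 41.9444 m/s
Braking distance = 41.9444^2 / (2*0.86) = 1022.87 m
Sighting distance = 41.9444 * 10 = 419.4444 m
S = 1022.87 + 419.4444 = 1442.3 m

1442.3


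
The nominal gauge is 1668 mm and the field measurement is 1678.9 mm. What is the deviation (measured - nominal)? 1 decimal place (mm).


Deviation = measured - nominal
Deviation = 1678.9 - 1668
Deviation = 10.9 mm

10.9


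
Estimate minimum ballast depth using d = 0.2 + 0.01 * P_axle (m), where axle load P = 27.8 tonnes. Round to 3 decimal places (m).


d = 0.2 + 0.01 * 27.8
d = 0.2 + 0.278
d = 0.478 m

0.478


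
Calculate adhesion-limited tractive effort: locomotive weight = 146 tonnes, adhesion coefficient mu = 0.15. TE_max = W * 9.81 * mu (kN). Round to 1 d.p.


TE_max = W * g * mu
TE_max = 146 * 9.81 * 0.15
TE_max = 1432.26 * 0.15
TE_max = 214.8 kN

214.8


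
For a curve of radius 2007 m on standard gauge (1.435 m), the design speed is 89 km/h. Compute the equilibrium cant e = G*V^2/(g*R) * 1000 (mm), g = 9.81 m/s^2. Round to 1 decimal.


Convert speed: V = 89 / 3.6 = 24.7222 m/s
Apply formula: e = 1.435 * 24.7222^2 / (9.81 * 2007)
e = 1.435 * 611.1883 / 19688.67
e = 0.044546 m = 44.5 mm

44.5


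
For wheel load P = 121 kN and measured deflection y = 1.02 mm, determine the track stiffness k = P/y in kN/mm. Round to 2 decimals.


Track stiffness k = P / y
k = 121 / 1.02
k = 118.63 kN/mm

118.63


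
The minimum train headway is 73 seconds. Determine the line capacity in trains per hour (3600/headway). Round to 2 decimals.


Capacity = 3600 / headway
Capacity = 3600 / 73
Capacity = 49.32 trains/hour

49.32


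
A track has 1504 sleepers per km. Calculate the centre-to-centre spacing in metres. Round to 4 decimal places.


Spacing = 1000 m / number of sleepers
Spacing = 1000 / 1504
Spacing = 0.6649 m

0.6649


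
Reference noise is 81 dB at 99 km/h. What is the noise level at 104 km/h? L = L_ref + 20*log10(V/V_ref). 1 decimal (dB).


V/V_ref = 104 / 99 = 1.050505
log10(1.050505) = 0.021398
20 * 0.021398 = 0.428
L = 81 + 0.428 = 81.4 dB

81.4


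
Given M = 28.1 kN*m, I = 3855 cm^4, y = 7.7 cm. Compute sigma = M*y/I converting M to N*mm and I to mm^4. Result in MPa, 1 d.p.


Convert units:
M = 28.1 kN*m = 28100000 N*mm
y = 7.7 cm = 77 mm
I = 3855 cm^4 = 38550000 mm^4
sigma = 28100000 * 77 / 38550000
sigma = 56.1 MPa

56.1


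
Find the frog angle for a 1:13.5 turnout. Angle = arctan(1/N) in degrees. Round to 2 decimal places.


1/N = 1/13.5 = 0.074074
angle = arctan(0.074074) = 0.073939 rad
angle = 0.073939 * 180/pi = 4.24 degrees

4.24


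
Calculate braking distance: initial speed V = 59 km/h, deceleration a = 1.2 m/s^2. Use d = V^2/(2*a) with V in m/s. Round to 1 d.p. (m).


Convert speed: V = 59 / 3.6 = 16.3889 m/s
V^2 = 268.5957
d = 268.5957 / (2 * 1.2)
d = 268.5957 / 2.4
d = 111.9 m

111.9


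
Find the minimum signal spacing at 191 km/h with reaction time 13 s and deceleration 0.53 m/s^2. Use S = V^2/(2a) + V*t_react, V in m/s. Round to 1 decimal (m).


V = 191 / 3.6 = 53.0556 m/s
Braking distance = 53.0556^2 / (2*0.53) = 2655.5585 m
Sighting distance = 53.0556 * 13 = 689.7222 m
S = 2655.5585 + 689.7222 = 3345.3 m

3345.3


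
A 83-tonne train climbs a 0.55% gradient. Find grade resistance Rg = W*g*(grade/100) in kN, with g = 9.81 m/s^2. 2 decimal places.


Rg = W * 9.81 * grade / 100
Rg = 83 * 9.81 * 0.55 / 100
Rg = 814.23 * 0.0055
Rg = 4.48 kN

4.48


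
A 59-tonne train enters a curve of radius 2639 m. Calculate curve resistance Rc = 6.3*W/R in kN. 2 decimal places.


Rc = 6.3 * W / R
Rc = 6.3 * 59 / 2639
Rc = 371.7 / 2639
Rc = 0.14 kN

0.14


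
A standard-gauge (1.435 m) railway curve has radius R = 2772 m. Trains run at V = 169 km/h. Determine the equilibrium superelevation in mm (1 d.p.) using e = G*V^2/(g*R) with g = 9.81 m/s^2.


Convert speed: V = 169 / 3.6 = 46.9444 m/s
Apply formula: e = 1.435 * 46.9444^2 / (9.81 * 2772)
e = 1.435 * 2203.7809 / 27193.32
e = 0.116294 m = 116.3 mm

116.3


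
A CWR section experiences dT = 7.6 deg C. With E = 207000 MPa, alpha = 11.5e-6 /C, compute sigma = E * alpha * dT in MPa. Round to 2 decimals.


sigma = E * alpha * dT
sigma = 207000 * 11.5e-6 * 7.6
sigma = 2.3805 * 7.6
sigma = 18.09 MPa

18.09


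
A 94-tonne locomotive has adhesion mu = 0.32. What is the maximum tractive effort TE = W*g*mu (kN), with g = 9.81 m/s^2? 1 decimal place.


TE_max = W * g * mu
TE_max = 94 * 9.81 * 0.32
TE_max = 922.14 * 0.32
TE_max = 295.1 kN

295.1


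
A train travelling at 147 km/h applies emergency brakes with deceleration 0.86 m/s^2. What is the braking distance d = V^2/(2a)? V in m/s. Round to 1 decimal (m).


Convert speed: V = 147 / 3.6 = 40.8333 m/s
V^2 = 1667.3611
d = 1667.3611 / (2 * 0.86)
d = 1667.3611 / 1.72
d = 969.4 m

969.4


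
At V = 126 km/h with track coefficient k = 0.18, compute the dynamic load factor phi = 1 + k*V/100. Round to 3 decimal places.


phi = 1 + k * V / 100
phi = 1 + 0.18 * 126 / 100
phi = 1 + 0.2268
phi = 1.227

1.227


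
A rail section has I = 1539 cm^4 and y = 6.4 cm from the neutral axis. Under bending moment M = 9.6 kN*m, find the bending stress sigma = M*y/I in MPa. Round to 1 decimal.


Convert units:
M = 9.6 kN*m = 9600000 N*mm
y = 6.4 cm = 64 mm
I = 1539 cm^4 = 15390000 mm^4
sigma = 9600000 * 64 / 15390000
sigma = 39.9 MPa

39.9


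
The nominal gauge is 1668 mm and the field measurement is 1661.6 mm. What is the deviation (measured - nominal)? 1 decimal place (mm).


Deviation = measured - nominal
Deviation = 1661.6 - 1668
Deviation = -6.4 mm

-6.4


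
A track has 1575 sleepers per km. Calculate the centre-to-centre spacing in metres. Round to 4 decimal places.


Spacing = 1000 m / number of sleepers
Spacing = 1000 / 1575
Spacing = 0.6349 m

0.6349


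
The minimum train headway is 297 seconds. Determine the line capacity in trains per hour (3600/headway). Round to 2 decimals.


Capacity = 3600 / headway
Capacity = 3600 / 297
Capacity = 12.12 trains/hour

12.12


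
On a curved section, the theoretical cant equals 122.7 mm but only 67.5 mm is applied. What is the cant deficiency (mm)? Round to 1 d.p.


Cant deficiency = equilibrium cant - actual cant
CD = 122.7 - 67.5
CD = 55.2 mm

55.2


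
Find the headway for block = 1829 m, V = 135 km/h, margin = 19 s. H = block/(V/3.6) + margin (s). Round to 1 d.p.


V = 135 / 3.6 = 37.5 m/s
Block traversal time = 1829 / 37.5 = 48.7733 s
Headway = 48.7733 + 19
Headway = 67.8 s

67.8


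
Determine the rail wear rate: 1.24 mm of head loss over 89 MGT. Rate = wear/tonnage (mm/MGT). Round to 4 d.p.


Wear rate = total wear / cumulative tonnage
Rate = 1.24 / 89
Rate = 0.0139 mm/MGT

0.0139


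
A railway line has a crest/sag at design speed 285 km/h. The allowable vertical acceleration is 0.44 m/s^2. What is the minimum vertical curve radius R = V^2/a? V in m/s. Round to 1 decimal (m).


Convert speed: V = 285 / 3.6 = 79.1667 m/s
V^2 = 6267.3611 m^2/s^2
R_v = 6267.3611 / 0.44
R_v = 14244.0 m

14244.0


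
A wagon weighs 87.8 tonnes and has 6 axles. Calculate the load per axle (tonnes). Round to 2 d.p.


Load per axle = total weight / number of axles
Load = 87.8 / 6
Load = 14.63 tonnes

14.63


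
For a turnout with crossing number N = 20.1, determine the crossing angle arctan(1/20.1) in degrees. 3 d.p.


1/N = 1/20.1 = 0.049751
angle = arctan(0.049751) = 0.04971 rad
angle = 0.04971 * 180/pi = 2.848 degrees

2.848


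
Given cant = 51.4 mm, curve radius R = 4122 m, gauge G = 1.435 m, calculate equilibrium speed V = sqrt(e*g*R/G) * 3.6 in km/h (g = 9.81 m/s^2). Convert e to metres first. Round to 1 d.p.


Convert cant: e = 51.4 mm = 0.0514 m
V_ms = sqrt(0.0514 * 9.81 * 4122 / 1.435)
V_ms = sqrt(1448.398988) = 38.0578 m/s
V = 38.0578 * 3.6 = 137.0 km/h

137.0


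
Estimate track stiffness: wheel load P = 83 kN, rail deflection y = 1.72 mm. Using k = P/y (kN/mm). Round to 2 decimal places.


Track stiffness k = P / y
k = 83 / 1.72
k = 48.26 kN/mm

48.26


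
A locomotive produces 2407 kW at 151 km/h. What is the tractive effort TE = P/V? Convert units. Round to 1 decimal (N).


Convert: P = 2407 kW = 2407000 W
V = 151 / 3.6 = 41.9444 m/s
TE = 2407000 / 41.9444
TE = 57385.4 N

57385.4


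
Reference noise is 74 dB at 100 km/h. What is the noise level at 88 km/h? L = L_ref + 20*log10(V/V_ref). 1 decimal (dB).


V/V_ref = 88 / 100 = 0.88
log10(0.88) = -0.055517
20 * -0.055517 = -1.1103
L = 74 + -1.1103 = 72.9 dB

72.9


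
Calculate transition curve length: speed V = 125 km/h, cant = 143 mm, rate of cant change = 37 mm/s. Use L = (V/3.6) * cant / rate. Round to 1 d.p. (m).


Convert speed: V = 125 / 3.6 = 34.7222 m/s
L = 34.7222 * 143 / 37
L = 4965.2778 / 37
L = 134.2 m

134.2


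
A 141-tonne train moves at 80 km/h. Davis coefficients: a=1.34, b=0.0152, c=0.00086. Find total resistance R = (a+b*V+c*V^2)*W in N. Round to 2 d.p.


b*V = 0.0152 * 80 = 1.216
c*V^2 = 0.00086 * 6400 = 5.504
R_per_t = 1.34 + 1.216 + 5.504 = 8.06 N/t
R_total = 8.06 * 141 = 1136.46 N

1136.46


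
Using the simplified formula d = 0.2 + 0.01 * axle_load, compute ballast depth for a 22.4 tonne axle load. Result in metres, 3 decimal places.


d = 0.2 + 0.01 * 22.4
d = 0.2 + 0.224
d = 0.424 m

0.424


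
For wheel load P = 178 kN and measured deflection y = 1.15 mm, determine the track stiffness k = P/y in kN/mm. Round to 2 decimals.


Track stiffness k = P / y
k = 178 / 1.15
k = 154.78 kN/mm

154.78


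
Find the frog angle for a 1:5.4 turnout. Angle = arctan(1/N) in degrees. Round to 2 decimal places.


1/N = 1/5.4 = 0.185185
angle = arctan(0.185185) = 0.183111 rad
angle = 0.183111 * 180/pi = 10.49 degrees

10.49


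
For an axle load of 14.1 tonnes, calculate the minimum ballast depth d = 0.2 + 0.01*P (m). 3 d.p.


d = 0.2 + 0.01 * 14.1
d = 0.2 + 0.141
d = 0.341 m

0.341


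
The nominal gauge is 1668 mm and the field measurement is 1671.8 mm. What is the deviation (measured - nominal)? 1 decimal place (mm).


Deviation = measured - nominal
Deviation = 1671.8 - 1668
Deviation = 3.8 mm

3.8


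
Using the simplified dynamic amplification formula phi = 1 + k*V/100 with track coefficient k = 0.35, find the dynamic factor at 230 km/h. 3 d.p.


phi = 1 + k * V / 100
phi = 1 + 0.35 * 230 / 100
phi = 1 + 0.805
phi = 1.805

1.805


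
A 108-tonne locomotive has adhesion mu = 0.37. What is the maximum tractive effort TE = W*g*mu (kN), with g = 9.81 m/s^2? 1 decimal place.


TE_max = W * g * mu
TE_max = 108 * 9.81 * 0.37
TE_max = 1059.48 * 0.37
TE_max = 392.0 kN

392.0


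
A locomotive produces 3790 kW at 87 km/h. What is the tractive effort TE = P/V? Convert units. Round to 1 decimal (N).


Convert: P = 3790 kW = 3790000 W
V = 87 / 3.6 = 24.1667 m/s
TE = 3790000 / 24.1667
TE = 156827.6 N

156827.6


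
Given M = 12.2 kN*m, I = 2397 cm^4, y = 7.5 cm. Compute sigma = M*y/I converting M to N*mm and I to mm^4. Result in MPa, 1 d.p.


Convert units:
M = 12.2 kN*m = 12200000 N*mm
y = 7.5 cm = 75 mm
I = 2397 cm^4 = 23970000 mm^4
sigma = 12200000 * 75 / 23970000
sigma = 38.2 MPa

38.2


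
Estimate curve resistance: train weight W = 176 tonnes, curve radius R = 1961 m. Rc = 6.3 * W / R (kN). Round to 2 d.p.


Rc = 6.3 * W / R
Rc = 6.3 * 176 / 1961
Rc = 1108.8 / 1961
Rc = 0.57 kN

0.57


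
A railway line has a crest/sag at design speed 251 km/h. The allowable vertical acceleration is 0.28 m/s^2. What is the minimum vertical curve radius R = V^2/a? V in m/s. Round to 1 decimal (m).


Convert speed: V = 251 / 3.6 = 69.7222 m/s
V^2 = 4861.1883 m^2/s^2
R_v = 4861.1883 / 0.28
R_v = 17361.4 m

17361.4


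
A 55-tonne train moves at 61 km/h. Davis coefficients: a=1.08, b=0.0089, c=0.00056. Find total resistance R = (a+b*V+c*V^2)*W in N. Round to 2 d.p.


b*V = 0.0089 * 61 = 0.5429
c*V^2 = 0.00056 * 3721 = 2.08376
R_per_t = 1.08 + 0.5429 + 2.08376 = 3.70666 N/t
R_total = 3.70666 * 55 = 203.87 N

203.87


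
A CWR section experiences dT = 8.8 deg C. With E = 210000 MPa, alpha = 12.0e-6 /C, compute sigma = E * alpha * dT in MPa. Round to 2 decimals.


sigma = E * alpha * dT
sigma = 210000 * 12.0e-6 * 8.8
sigma = 2.52 * 8.8
sigma = 22.18 MPa

22.18


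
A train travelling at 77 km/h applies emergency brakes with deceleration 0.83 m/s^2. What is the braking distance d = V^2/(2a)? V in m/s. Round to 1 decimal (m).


Convert speed: V = 77 / 3.6 = 21.3889 m/s
V^2 = 457.4846
d = 457.4846 / (2 * 0.83)
d = 457.4846 / 1.66
d = 275.6 m

275.6


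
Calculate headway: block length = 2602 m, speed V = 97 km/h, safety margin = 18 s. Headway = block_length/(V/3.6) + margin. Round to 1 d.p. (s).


V = 97 / 3.6 = 26.9444 m/s
Block traversal time = 2602 / 26.9444 = 96.5691 s
Headway = 96.5691 + 18
Headway = 114.6 s

114.6


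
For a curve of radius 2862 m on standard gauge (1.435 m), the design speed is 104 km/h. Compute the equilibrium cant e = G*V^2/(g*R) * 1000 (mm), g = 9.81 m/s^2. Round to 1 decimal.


Convert speed: V = 104 / 3.6 = 28.8889 m/s
Apply formula: e = 1.435 * 28.8889^2 / (9.81 * 2862)
e = 1.435 * 834.5679 / 28076.22
e = 0.042655 m = 42.7 mm

42.7


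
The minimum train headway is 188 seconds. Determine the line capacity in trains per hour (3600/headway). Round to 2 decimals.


Capacity = 3600 / headway
Capacity = 3600 / 188
Capacity = 19.15 trains/hour

19.15


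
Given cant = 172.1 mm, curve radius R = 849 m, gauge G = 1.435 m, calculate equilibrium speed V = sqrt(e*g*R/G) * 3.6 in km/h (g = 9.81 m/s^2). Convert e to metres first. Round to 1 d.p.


Convert cant: e = 172.1 mm = 0.1721 m
V_ms = sqrt(0.1721 * 9.81 * 849 / 1.435)
V_ms = sqrt(998.862403) = 31.6048 m/s
V = 31.6048 * 3.6 = 113.8 km/h

113.8


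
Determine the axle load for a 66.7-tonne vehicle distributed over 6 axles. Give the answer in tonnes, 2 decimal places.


Load per axle = total weight / number of axles
Load = 66.7 / 6
Load = 11.12 tonnes

11.12


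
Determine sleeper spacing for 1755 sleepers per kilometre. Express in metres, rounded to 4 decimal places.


Spacing = 1000 m / number of sleepers
Spacing = 1000 / 1755
Spacing = 0.5698 m

0.5698


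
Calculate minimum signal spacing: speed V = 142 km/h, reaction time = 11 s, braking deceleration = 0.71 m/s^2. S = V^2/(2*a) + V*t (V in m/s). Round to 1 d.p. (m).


V = 142 / 3.6 = 39.4444 m/s
Braking distance = 39.4444^2 / (2*0.71) = 1095.679 m
Sighting distance = 39.4444 * 11 = 433.8889 m
S = 1095.679 + 433.8889 = 1529.6 m

1529.6


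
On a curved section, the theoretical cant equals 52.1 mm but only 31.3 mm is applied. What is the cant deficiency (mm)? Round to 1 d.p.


Cant deficiency = equilibrium cant - actual cant
CD = 52.1 - 31.3
CD = 20.8 mm

20.8


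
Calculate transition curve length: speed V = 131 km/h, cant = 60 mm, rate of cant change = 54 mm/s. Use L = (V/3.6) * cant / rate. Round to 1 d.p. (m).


Convert speed: V = 131 / 3.6 = 36.3889 m/s
L = 36.3889 * 60 / 54
L = 2183.3333 / 54
L = 40.4 m

40.4


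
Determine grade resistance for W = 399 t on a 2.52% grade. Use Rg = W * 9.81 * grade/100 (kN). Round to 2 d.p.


Rg = W * 9.81 * grade / 100
Rg = 399 * 9.81 * 2.52 / 100
Rg = 3914.19 * 0.0252
Rg = 98.64 kN

98.64


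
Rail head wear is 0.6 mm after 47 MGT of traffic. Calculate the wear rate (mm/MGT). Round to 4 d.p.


Wear rate = total wear / cumulative tonnage
Rate = 0.6 / 47
Rate = 0.0128 mm/MGT

0.0128


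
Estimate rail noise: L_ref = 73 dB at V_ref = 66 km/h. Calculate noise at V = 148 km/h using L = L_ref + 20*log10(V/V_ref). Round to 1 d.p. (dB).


V/V_ref = 148 / 66 = 2.242424
log10(2.242424) = 0.350718
20 * 0.350718 = 7.0144
L = 73 + 7.0144 = 80.0 dB

80.0


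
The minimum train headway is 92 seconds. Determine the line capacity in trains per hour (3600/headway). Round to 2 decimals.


Capacity = 3600 / headway
Capacity = 3600 / 92
Capacity = 39.13 trains/hour

39.13


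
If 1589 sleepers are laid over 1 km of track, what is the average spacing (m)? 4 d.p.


Spacing = 1000 m / number of sleepers
Spacing = 1000 / 1589
Spacing = 0.6293 m

0.6293


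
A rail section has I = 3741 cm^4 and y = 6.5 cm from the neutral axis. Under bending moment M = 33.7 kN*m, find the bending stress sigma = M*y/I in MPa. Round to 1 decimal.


Convert units:
M = 33.7 kN*m = 33700000 N*mm
y = 6.5 cm = 65 mm
I = 3741 cm^4 = 37410000 mm^4
sigma = 33700000 * 65 / 37410000
sigma = 58.6 MPa

58.6


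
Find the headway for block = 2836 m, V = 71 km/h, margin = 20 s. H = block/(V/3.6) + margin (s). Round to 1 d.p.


V = 71 / 3.6 = 19.7222 m/s
Block traversal time = 2836 / 19.7222 = 143.7972 s
Headway = 143.7972 + 20
Headway = 163.8 s

163.8


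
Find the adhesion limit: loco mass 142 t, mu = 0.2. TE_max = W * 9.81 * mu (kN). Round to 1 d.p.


TE_max = W * g * mu
TE_max = 142 * 9.81 * 0.2
TE_max = 1393.02 * 0.2
TE_max = 278.6 kN

278.6


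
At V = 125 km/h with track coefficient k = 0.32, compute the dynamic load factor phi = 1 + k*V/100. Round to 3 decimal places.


phi = 1 + k * V / 100
phi = 1 + 0.32 * 125 / 100
phi = 1 + 0.4
phi = 1.400

1.400


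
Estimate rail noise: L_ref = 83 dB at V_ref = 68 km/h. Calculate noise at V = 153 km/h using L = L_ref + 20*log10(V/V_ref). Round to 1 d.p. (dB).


V/V_ref = 153 / 68 = 2.25
log10(2.25) = 0.352183
20 * 0.352183 = 7.0437
L = 83 + 7.0437 = 90.0 dB

90.0


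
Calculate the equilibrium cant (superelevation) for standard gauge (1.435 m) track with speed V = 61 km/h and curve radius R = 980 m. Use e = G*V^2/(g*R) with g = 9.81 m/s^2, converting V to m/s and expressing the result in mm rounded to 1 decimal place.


Convert speed: V = 61 / 3.6 = 16.9444 m/s
Apply formula: e = 1.435 * 16.9444^2 / (9.81 * 980)
e = 1.435 * 287.1142 / 9613.8
e = 0.042856 m = 42.9 mm

42.9


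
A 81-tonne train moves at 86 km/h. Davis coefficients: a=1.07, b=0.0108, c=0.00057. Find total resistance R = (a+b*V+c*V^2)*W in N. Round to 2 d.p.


b*V = 0.0108 * 86 = 0.9288
c*V^2 = 0.00057 * 7396 = 4.21572
R_per_t = 1.07 + 0.9288 + 4.21572 = 6.21452 N/t
R_total = 6.21452 * 81 = 503.38 N

503.38


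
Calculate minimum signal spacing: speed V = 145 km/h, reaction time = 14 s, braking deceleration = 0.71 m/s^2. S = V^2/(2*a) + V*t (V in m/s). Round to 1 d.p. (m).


V = 145 / 3.6 = 40.2778 m/s
Braking distance = 40.2778^2 / (2*0.71) = 1142.4644 m
Sighting distance = 40.2778 * 14 = 563.8889 m
S = 1142.4644 + 563.8889 = 1706.4 m

1706.4


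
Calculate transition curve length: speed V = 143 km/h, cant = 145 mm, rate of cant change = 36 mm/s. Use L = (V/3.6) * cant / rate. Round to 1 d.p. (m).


Convert speed: V = 143 / 3.6 = 39.7222 m/s
L = 39.7222 * 145 / 36
L = 5759.7222 / 36
L = 160.0 m

160.0


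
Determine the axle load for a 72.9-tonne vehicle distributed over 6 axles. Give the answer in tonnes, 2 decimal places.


Load per axle = total weight / number of axles
Load = 72.9 / 6
Load = 12.15 tonnes

12.15


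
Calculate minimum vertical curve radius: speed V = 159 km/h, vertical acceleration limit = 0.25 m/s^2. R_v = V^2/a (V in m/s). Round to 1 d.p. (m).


Convert speed: V = 159 / 3.6 = 44.1667 m/s
V^2 = 1950.6944 m^2/s^2
R_v = 1950.6944 / 0.25
R_v = 7802.8 m

7802.8


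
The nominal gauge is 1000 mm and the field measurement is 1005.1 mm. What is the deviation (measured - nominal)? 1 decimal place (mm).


Deviation = measured - nominal
Deviation = 1005.1 - 1000
Deviation = 5.1 mm

5.1


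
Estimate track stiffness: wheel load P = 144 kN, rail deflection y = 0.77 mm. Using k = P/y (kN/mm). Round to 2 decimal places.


Track stiffness k = P / y
k = 144 / 0.77
k = 187.01 kN/mm

187.01


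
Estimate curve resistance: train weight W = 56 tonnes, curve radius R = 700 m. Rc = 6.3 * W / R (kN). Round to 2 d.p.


Rc = 6.3 * W / R
Rc = 6.3 * 56 / 700
Rc = 352.8 / 700
Rc = 0.50 kN

0.50


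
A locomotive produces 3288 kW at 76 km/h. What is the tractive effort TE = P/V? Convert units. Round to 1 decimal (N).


Convert: P = 3288 kW = 3288000 W
V = 76 / 3.6 = 21.1111 m/s
TE = 3288000 / 21.1111
TE = 155747.4 N

155747.4


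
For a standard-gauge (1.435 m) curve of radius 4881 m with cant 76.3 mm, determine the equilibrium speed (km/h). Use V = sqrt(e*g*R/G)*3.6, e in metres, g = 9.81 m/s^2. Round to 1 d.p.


Convert cant: e = 76.3 mm = 0.0763 m
V_ms = sqrt(0.0763 * 9.81 * 4881 / 1.435)
V_ms = sqrt(2545.95341) = 50.4574 m/s
V = 50.4574 * 3.6 = 181.6 km/h

181.6


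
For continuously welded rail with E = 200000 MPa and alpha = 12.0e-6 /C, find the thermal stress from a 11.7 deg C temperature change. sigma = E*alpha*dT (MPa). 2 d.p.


sigma = E * alpha * dT
sigma = 200000 * 12.0e-6 * 11.7
sigma = 2.4 * 11.7
sigma = 28.08 MPa

28.08


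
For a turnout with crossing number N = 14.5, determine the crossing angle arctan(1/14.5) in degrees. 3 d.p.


1/N = 1/14.5 = 0.068966
angle = arctan(0.068966) = 0.068856 rad
angle = 0.068856 * 180/pi = 3.945 degrees

3.945


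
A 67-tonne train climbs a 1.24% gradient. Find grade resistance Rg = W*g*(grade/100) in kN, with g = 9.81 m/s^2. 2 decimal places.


Rg = W * 9.81 * grade / 100
Rg = 67 * 9.81 * 1.24 / 100
Rg = 657.27 * 0.0124
Rg = 8.15 kN

8.15


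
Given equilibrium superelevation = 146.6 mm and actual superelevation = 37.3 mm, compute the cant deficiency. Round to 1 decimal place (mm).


Cant deficiency = equilibrium cant - actual cant
CD = 146.6 - 37.3
CD = 109.3 mm

109.3


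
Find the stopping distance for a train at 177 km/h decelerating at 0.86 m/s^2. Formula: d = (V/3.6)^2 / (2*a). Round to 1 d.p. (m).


Convert speed: V = 177 / 3.6 = 49.1667 m/s
V^2 = 2417.3611
d = 2417.3611 / (2 * 0.86)
d = 2417.3611 / 1.72
d = 1405.4 m

1405.4


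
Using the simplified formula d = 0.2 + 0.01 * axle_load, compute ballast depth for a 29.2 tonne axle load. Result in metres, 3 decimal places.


d = 0.2 + 0.01 * 29.2
d = 0.2 + 0.292
d = 0.492 m

0.492


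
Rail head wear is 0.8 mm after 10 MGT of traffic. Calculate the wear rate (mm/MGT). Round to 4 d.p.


Wear rate = total wear / cumulative tonnage
Rate = 0.8 / 10
Rate = 0.0800 mm/MGT

0.0800


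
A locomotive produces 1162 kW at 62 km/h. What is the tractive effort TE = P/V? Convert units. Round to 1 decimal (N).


Convert: P = 1162 kW = 1162000 W
V = 62 / 3.6 = 17.2222 m/s
TE = 1162000 / 17.2222
TE = 67471.0 N

67471.0


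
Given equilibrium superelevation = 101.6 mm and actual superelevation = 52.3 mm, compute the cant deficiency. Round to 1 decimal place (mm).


Cant deficiency = equilibrium cant - actual cant
CD = 101.6 - 52.3
CD = 49.3 mm

49.3


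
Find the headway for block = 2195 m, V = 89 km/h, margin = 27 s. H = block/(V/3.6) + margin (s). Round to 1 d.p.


V = 89 / 3.6 = 24.7222 m/s
Block traversal time = 2195 / 24.7222 = 88.7865 s
Headway = 88.7865 + 27
Headway = 115.8 s

115.8


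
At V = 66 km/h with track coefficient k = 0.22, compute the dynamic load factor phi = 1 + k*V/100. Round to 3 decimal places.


phi = 1 + k * V / 100
phi = 1 + 0.22 * 66 / 100
phi = 1 + 0.1452
phi = 1.145

1.145


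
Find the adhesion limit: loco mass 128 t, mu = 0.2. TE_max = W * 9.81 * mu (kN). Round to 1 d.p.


TE_max = W * g * mu
TE_max = 128 * 9.81 * 0.2
TE_max = 1255.68 * 0.2
TE_max = 251.1 kN

251.1


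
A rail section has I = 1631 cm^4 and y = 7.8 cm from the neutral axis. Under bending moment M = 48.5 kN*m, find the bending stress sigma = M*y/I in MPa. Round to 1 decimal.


Convert units:
M = 48.5 kN*m = 48500000 N*mm
y = 7.8 cm = 78 mm
I = 1631 cm^4 = 16310000 mm^4
sigma = 48500000 * 78 / 16310000
sigma = 231.9 MPa

231.9


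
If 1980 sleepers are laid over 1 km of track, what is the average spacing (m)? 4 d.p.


Spacing = 1000 m / number of sleepers
Spacing = 1000 / 1980
Spacing = 0.5051 m

0.5051


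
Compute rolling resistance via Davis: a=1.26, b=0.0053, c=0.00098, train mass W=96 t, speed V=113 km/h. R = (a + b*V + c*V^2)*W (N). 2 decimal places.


b*V = 0.0053 * 113 = 0.5989
c*V^2 = 0.00098 * 12769 = 12.51362
R_per_t = 1.26 + 0.5989 + 12.51362 = 14.37252 N/t
R_total = 14.37252 * 96 = 1379.76 N

1379.76


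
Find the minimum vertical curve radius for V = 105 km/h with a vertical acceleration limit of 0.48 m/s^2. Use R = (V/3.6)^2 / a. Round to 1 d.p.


Convert speed: V = 105 / 3.6 = 29.1667 m/s
V^2 = 850.6944 m^2/s^2
R_v = 850.6944 / 0.48
R_v = 1772.3 m

1772.3


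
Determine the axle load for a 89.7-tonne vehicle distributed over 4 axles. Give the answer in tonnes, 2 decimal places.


Load per axle = total weight / number of axles
Load = 89.7 / 4
Load = 22.43 tonnes

22.43
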